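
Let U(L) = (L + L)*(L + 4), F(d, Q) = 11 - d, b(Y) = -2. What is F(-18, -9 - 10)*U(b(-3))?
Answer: -232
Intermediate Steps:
U(L) = 2*L*(4 + L) (U(L) = (2*L)*(4 + L) = 2*L*(4 + L))
F(-18, -9 - 10)*U(b(-3)) = (11 - 1*(-18))*(2*(-2)*(4 - 2)) = (11 + 18)*(2*(-2)*2) = 29*(-8) = -232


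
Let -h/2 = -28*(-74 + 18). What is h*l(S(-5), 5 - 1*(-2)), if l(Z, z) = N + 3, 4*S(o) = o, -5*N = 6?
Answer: -28224/5 ≈ -5644.8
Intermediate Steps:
N = -6/5 (N = -⅕*6 = -6/5 ≈ -1.2000)
S(o) = o/4
h = -3136 (h = -(-56)*(-74 + 18) = -(-56)*(-56) = -2*1568 = -3136)
l(Z, z) = 9/5 (l(Z, z) = -6/5 + 3 = 9/5)
h*l(S(-5), 5 - 1*(-2)) = -3136*9/5 = -28224/5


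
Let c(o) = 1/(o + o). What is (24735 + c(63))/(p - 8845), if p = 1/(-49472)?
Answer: -77092489696/27567529983 ≈ -2.7965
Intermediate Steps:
p = -1/49472 ≈ -2.0213e-5
c(o) = 1/(2*o)
(24735 + c(63))/(p - 8845) = (24735 + (½)/63)/(-1/49472 - 8845) = (24735 + (½)*(1/63))/(-437579841/49472) = (24735 + 1/126)*(-49472/437579841) = (3116611/126)*(-49472/437579841) = -77092489696/27567529983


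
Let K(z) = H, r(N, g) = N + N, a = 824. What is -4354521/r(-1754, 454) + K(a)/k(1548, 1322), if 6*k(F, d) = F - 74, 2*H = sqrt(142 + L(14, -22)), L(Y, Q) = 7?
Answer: 4354521/3508 + 3*sqrt(149)/1474 ≈ 1241.3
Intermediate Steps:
r(N, g) = 2*N
H = sqrt(149)/2 (H = sqrt(142 + 7)/2 = sqrt(149)/2 ≈ 6.1033)
K(z) = sqrt(149)/2
k(F, d) = -37/3 + F/6 (k(F, d) = (F - 74)/6 = (-74 + F)/6 = -37/3 + F/6)
-4354521/r(-1754, 454) + K(a)/k(1548, 1322) = -4354521/(2*(-1754)) + (sqrt(149)/2)/(-37/3 + (1/6)*1548) = -4354521/(-3508) + (sqrt(149)/2)/(-37/3 + 258) = -4354521*(-1/3508) + (sqrt(149)/2)/(737/3) = 4354521/3508 + (sqrt(149)/2)*(3/737) = 4354521/3508 + 3*sqrt(149)/1474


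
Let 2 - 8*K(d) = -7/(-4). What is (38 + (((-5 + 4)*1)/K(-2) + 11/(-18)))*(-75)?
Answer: -2425/6 ≈ -404.17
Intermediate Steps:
K(d) = 1/32 (K(d) = 1/4 - (-7)/(8*(-4)) = 1/4 - (-7)*(-1)/(8*4) = 1/4 - 1/8*7/4 = 1/4 - 7/32 = 1/32)
(38 + (((-5 + 4)*1)/K(-2) + 11/(-18)))*(-75) = (38 + (((-5 + 4)*1)/(1/32) + 11/(-18)))*(-75) = (38 + (-1*1*32 + 11*(-1/18)))*(-75) = (38 + (-1*32 - 11/18))*(-75) = (38 + (-32 - 11/18))*(-75) = (38 - 587/18)*(-75) = (97/18)*(-75) = -2425/6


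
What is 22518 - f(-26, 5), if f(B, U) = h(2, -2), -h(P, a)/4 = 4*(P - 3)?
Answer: 22502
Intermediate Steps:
h(P, a) = 48 - 16*P (h(P, a) = -16*(P - 3) = -16*(-3 + P) = -4*(-12 + 4*P) = 48 - 16*P)
f(B, U) = 16 (f(B, U) = 48 - 16*2 = 48 - 32 = 16)
22518 - f(-26, 5) = 22518 - 1*16 = 22518 - 16 = 22502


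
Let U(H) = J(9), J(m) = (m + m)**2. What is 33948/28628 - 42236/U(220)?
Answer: -74883316/579717 ≈ -129.17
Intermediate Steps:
J(m) = 4*m**2 (J(m) = (2*m)**2 = 4*m**2)
U(H) = 324 (U(H) = 4*9**2 = 4*81 = 324)
33948/28628 - 42236/U(220) = 33948/28628 - 42236/324 = 33948*(1/28628) - 42236*1/324 = 8487/7157 - 10559/81 = -74883316/579717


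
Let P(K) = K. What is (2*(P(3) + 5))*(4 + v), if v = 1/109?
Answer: 6992/109 ≈ 64.147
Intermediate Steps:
v = 1/109 ≈ 0.0091743
(2*(P(3) + 5))*(4 + v) = (2*(3 + 5))*(4 + 1/109) = (2*8)*(437/109) = 16*(437/109) = 6992/109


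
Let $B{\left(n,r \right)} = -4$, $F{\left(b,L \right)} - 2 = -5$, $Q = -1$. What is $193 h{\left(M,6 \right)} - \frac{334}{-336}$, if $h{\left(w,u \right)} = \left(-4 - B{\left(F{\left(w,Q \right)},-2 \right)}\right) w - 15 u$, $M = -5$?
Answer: $- \frac{2917993}{168} \approx -17369.0$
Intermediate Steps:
$F{\left(b,L \right)} = -3$ ($F{\left(b,L \right)} = 2 - 5 = -3$)
$h{\left(w,u \right)} = - 15 u$ ($h{\left(w,u \right)} = \left(-4 - -4\right) w - 15 u = \left(-4 + 4\right) w - 15 u = 0 w - 15 u = 0 - 15 u = - 15 u$)
$193 h{\left(M,6 \right)} - \frac{334}{-336} = 193 \left(\left(-15\right) 6\right) - \frac{334}{-336} = 193 \left(-90\right) - - \frac{167}{168} = -17370 + \frac{167}{168} = - \frac{2917993}{168}$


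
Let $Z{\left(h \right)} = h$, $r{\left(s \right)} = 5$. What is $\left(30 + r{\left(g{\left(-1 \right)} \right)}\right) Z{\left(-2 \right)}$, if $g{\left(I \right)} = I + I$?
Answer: $-70$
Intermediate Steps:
$g{\left(I \right)} = 2 I$
$\left(30 + r{\left(g{\left(-1 \right)} \right)}\right) Z{\left(-2 \right)} = \left(30 + 5\right) \left(-2\right) = 35 \left(-2\right) = -70$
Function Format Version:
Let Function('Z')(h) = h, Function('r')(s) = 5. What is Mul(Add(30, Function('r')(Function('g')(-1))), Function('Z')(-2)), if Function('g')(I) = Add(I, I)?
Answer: -70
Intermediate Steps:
Function('g')(I) = Mul(2, I)
Mul(Add(30, Function('r')(Function('g')(-1))), Function('Z')(-2)) = Mul(Add(30, 5), -2) = Mul(35, -2) = -70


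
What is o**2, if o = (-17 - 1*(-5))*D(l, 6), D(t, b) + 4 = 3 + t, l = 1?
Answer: 0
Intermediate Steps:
D(t, b) = -1 + t (D(t, b) = -4 + (3 + t) = -1 + t)
o = 0 (o = (-17 - 1*(-5))*(-1 + 1) = (-17 + 5)*0 = -12*0 = 0)
o**2 = 0**2 = 0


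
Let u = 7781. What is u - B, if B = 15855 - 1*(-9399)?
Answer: -17473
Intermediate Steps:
B = 25254 (B = 15855 + 9399 = 25254)
u - B = 7781 - 1*25254 = 7781 - 25254 = -17473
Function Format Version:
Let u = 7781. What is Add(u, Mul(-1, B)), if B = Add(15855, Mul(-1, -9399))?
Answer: -17473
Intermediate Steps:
B = 25254 (B = Add(15855, 9399) = 25254)
Add(u, Mul(-1, B)) = Add(7781, Mul(-1, 25254)) = Add(7781, -25254) = -17473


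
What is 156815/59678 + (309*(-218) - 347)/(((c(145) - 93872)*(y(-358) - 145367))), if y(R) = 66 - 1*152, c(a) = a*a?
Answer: 1661578640031463/632337029129498 ≈ 2.6277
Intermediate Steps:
c(a) = a²
y(R) = -86 (y(R) = 66 - 152 = -86)
156815/59678 + (309*(-218) - 347)/(((c(145) - 93872)*(y(-358) - 145367))) = 156815/59678 + (309*(-218) - 347)/(((145² - 93872)*(-86 - 145367))) = 156815*(1/59678) + (-67362 - 347)/(((21025 - 93872)*(-145453))) = 156815/59678 - 67709/((-72847*(-145453))) = 156815/59678 - 67709/10595814691 = 1661578640031463/632337029129498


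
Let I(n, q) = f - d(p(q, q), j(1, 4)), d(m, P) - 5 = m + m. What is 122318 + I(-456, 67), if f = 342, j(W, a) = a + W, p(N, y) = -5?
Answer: 122665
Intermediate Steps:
j(W, a) = W + a
d(m, P) = 5 + 2*m (d(m, P) = 5 + (m + m) = 5 + 2*m)
I(n, q) = 347 (I(n, q) = 342 - (5 + 2*(-5)) = 342 - (5 - 10) = 342 - 1*(-5) = 342 + 5 = 347)
122318 + I(-456, 67) = 122318 + 347 = 122665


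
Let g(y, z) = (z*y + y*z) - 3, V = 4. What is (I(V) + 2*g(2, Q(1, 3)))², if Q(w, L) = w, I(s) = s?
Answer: 36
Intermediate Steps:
g(y, z) = -3 + 2*y*z (g(y, z) = (y*z + y*z) - 3 = 2*y*z - 3 = -3 + 2*y*z)
(I(V) + 2*g(2, Q(1, 3)))² = (4 + 2*(-3 + 2*2*1))² = (4 + 2*(-3 + 4))² = (4 + 2*1)² = (4 + 2)² = 6² = 36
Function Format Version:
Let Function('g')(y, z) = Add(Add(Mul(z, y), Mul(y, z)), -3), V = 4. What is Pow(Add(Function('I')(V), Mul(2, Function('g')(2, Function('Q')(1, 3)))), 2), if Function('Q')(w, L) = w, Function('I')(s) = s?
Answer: 36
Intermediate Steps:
Function('g')(y, z) = Add(-3, Mul(2, y, z)) (Function('g')(y, z) = Add(Add(Mul(y, z), Mul(y, z)), -3) = Add(Mul(2, y, z), -3) = Add(-3, Mul(2, y, z)))
Pow(Add(Function('I')(V), Mul(2, Function('g')(2, Function('Q')(1, 3)))), 2) = Pow(Add(4, Mul(2, Add(-3, Mul(2, 2, 1)))), 2) = Pow(Add(4, Mul(2, Add(-3, 4))), 2) = Pow(Add(4, Mul(2, 1)), 2) = Pow(Add(4, 2), 2) = Pow(6, 2) = 36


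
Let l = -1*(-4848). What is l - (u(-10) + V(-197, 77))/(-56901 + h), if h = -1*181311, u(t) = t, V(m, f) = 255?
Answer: 1154852021/238212 ≈ 4848.0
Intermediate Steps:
l = 4848
h = -181311
l - (u(-10) + V(-197, 77))/(-56901 + h) = 4848 - (-10 + 255)/(-56901 - 181311) = 4848 - 245/(-238212) = 4848 - 245*(-1)/238212 = 4848 - 1*(-245/238212) = 4848 + 245/238212 = 1154852021/238212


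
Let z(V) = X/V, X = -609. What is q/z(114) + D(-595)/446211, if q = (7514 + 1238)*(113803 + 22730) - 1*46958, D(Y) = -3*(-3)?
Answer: -2251174882251513/10064537 ≈ -2.2367e+8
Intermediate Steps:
z(V) = -609/V
D(Y) = 9
q = 1194889858 (q = 8752*136533 - 46958 = 1194936816 - 46958 = 1194889858)
q/z(114) + D(-595)/446211 = 1194889858/((-609/114)) + 9/446211 = 1194889858/((-609*1/114)) + 9*(1/446211) = 1194889858/(-203/38) + 1/49579 = 1194889858*(-38/203) + 1/49579 = -45405814604/203 + 1/49579 = -2251174882251513/10064537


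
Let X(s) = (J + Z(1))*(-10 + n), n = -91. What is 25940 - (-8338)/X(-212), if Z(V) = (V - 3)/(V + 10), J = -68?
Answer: 982523359/37875 ≈ 25941.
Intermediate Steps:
Z(V) = (-3 + V)/(10 + V)
X(s) = 75750/11 (X(s) = (-68 + (-3 + 1)/(10 + 1))*(-10 - 91) = (-68 - 2/11)*(-101) = -750/11*(-101) = 75750/11)
25940 - (-8338)/X(-212) = 25940 - (-8338)/75750/11 = 25940 - (-8338)*11/75750 = 25940 - 1*(-45859/37875) = 25940 + 45859/37875 = 982523359/37875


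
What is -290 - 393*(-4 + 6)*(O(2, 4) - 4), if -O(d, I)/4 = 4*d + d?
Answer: 34294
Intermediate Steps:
O(d, I) = -20*d (O(d, I) = -4*(4*d + d) = -20*d)
-290 - 393*(-4 + 6)*(O(2, 4) - 4) = -290 - 393*(-4 + 6)*(-20*2 - 4) = -290 - 786*(-40 - 4) = -290 - 786*(-44) = -290 - 393*(-88) = -290 + 34584 = 34294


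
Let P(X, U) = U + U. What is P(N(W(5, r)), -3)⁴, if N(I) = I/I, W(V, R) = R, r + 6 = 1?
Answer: 1296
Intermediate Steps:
r = -5 (r = -6 + 1 = -5)
N(I) = 1
P(X, U) = 2*U
P(N(W(5, r)), -3)⁴ = (2*(-3))⁴ = (-6)⁴ = 1296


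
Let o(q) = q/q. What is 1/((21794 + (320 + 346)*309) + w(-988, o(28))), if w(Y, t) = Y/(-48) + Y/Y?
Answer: 12/2731315 ≈ 4.3935e-6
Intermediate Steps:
o(q) = 1
w(Y, t) = 1 - Y/48 (w(Y, t) = Y*(-1/48) + 1 = -Y/48 + 1 = 1 - Y/48)
1/((21794 + (320 + 346)*309) + w(-988, o(28))) = 1/((21794 + (320 + 346)*309) + (1 - 1/48*(-988))) = 1/((21794 + 666*309) + (1 + 247/12)) = 1/((21794 + 205794) + 259/12) = 1/(227588 + 259/12) = 1/(2731315/12) = 12/2731315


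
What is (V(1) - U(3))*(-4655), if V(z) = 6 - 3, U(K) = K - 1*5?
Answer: -23275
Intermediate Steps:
U(K) = -5 + K (U(K) = K - 5 = -5 + K)
V(z) = 3
(V(1) - U(3))*(-4655) = (3 - (-5 + 3))*(-4655) = (3 - 1*(-2))*(-4655) = (3 + 2)*(-4655) = 5*(-4655) = -23275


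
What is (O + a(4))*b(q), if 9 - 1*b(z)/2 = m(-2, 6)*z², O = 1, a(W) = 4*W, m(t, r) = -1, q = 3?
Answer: 612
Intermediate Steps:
b(z) = 18 + 2*z² (b(z) = 18 - (-2)*z² = 18 + 2*z²)
(O + a(4))*b(q) = (1 + 4*4)*(18 + 2*3²) = (1 + 16)*(18 + 2*9) = 17*(18 + 18) = 17*36 = 612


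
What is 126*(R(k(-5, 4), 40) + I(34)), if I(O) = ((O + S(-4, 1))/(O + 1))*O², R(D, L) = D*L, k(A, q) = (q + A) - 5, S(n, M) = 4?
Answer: 639504/5 ≈ 1.2790e+5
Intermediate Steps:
k(A, q) = -5 + A + q (k(A, q) = (A + q) - 5 = -5 + A + q)
I(O) = O²*(4 + O)/(1 + O) (I(O) = ((O + 4)/(O + 1))*O² = ((4 + O)/(1 + O))*O² = O²*(4 + O)/(1 + O))
126*(R(k(-5, 4), 40) + I(34)) = 126*((-5 - 5 + 4)*40 + 34²*(4 + 34)/(1 + 34)) = 126*(-6*40 + 1156*38/35) = 126*(-240 + 1156*(1/35)*38) = 126*(-240 + 43928/35) = 126*(35528/35) = 639504/5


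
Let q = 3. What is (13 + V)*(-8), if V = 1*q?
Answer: -128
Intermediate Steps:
V = 3 (V = 1*3 = 3)
(13 + V)*(-8) = (13 + 3)*(-8) = 16*(-8) = -128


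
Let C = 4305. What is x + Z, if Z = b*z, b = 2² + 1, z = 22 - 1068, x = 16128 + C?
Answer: 15203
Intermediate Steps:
x = 20433 (x = 16128 + 4305 = 20433)
z = -1046
b = 5 (b = 4 + 1 = 5)
Z = -5230 (Z = 5*(-1046) = -5230)
x + Z = 20433 - 5230 = 15203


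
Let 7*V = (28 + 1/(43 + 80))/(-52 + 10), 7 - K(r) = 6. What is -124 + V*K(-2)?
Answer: -4487533/36162 ≈ -124.10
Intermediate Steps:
K(r) = 1 (K(r) = 7 - 1*6 = 7 - 6 = 1)
V = -3445/36162 (V = ((28 + 1/(43 + 80))/(-52 + 10))/7 = ((28 + 1/123)/(-42))/7 = ((28 + 1/123)*(-1/42))/7 = ((3445/123)*(-1/42))/7 = (1/7)*(-3445/5166) = -3445/36162 ≈ -0.095266)
-124 + V*K(-2) = -124 - 3445/36162*1 = -124 - 3445/36162 = -4487533/36162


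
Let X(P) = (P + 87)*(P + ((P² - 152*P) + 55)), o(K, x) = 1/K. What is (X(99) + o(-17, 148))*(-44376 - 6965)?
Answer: 826798903847/17 ≈ 4.8635e+10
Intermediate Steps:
X(P) = (87 + P)*(55 + P² - 151*P) (X(P) = (87 + P)*(P + (55 + P² - 152*P)) = (87 + P)*(55 + P² - 151*P))
(X(99) + o(-17, 148))*(-44376 - 6965) = ((4785 + 99³ - 13082*99 - 64*99²) + 1/(-17))*(-44376 - 6965) = ((4785 + 970299 - 1295118 - 64*9801) - 1/17)*(-51341) = ((4785 + 970299 - 1295118 - 627264) - 1/17)*(-51341) = (-947298 - 1/17)*(-51341) = -16104067/17*(-51341) = 826798903847/17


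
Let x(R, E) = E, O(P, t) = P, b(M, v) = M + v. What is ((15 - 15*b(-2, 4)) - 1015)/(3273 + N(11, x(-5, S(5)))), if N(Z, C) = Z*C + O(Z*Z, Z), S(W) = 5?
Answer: -1030/3449 ≈ -0.29864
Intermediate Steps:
N(Z, C) = Z² + C*Z (N(Z, C) = Z*C + Z*Z = C*Z + Z² = Z² + C*Z)
((15 - 15*b(-2, 4)) - 1015)/(3273 + N(11, x(-5, S(5)))) = ((15 - 15*(-2 + 4)) - 1015)/(3273 + 11*(5 + 11)) = ((15 - 15*2) - 1015)/(3273 + 11*16) = ((15 - 30) - 1015)/(3273 + 176) = (-15 - 1015)/3449 = -1030*1/3449 = -1030/3449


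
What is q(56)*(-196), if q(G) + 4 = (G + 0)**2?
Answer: -613872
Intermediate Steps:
q(G) = -4 + G**2 (q(G) = -4 + (G + 0)**2 = -4 + G**2)
q(56)*(-196) = (-4 + 56**2)*(-196) = (-4 + 3136)*(-196) = 3132*(-196) = -613872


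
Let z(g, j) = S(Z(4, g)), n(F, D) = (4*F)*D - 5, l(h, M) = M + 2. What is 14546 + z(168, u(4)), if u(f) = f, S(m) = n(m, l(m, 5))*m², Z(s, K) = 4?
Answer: 16258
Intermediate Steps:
l(h, M) = 2 + M
n(F, D) = -5 + 4*D*F (n(F, D) = 4*D*F - 5 = -5 + 4*D*F)
S(m) = m²*(-5 + 28*m) (S(m) = (-5 + 4*(2 + 5)*m)*m² = (-5 + 4*7*m)*m² = (-5 + 28*m)*m² = m²*(-5 + 28*m))
z(g, j) = 1712 (z(g, j) = 4²*(-5 + 28*4) = 16*(-5 + 112) = 16*107 = 1712)
14546 + z(168, u(4)) = 14546 + 1712 = 16258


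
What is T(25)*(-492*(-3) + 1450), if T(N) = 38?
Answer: 111188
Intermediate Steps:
T(25)*(-492*(-3) + 1450) = 38*(-492*(-3) + 1450) = 38*(1476 + 1450) = 38*2926 = 111188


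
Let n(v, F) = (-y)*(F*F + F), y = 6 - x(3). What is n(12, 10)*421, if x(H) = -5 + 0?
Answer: -509410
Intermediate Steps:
x(H) = -5
y = 11 (y = 6 - 1*(-5) = 6 + 5 = 11)
n(v, F) = -11*F - 11*F² (n(v, F) = (-1*11)*(F*F + F) = -11*(F² + F) = -11*(F + F²) = -11*F - 11*F²)
n(12, 10)*421 = -11*10*(1 + 10)*421 = -11*10*11*421 = -1210*421 = -509410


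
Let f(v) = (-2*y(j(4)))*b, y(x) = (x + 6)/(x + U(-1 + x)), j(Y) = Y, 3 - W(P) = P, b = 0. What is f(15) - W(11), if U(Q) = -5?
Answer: 8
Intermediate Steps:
W(P) = 3 - P
y(x) = (6 + x)/(-5 + x) (y(x) = (x + 6)/(x - 5) = (6 + x)/(-5 + x))
f(v) = 0 (f(v) = -2*(6 + 4)/(-5 + 4)*0 = -2*10/(-1)*0 = -(-2)*10*0 = -2*(-10)*0 = 20*0 = 0)
f(15) - W(11) = 0 - (3 - 1*11) = 0 - (3 - 11) = 0 - 1*(-8) = 0 + 8 = 8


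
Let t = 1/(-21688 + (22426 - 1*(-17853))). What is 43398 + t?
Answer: 806812219/18591 ≈ 43398.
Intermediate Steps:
t = 1/18591 (t = 1/(-21688 + (22426 + 17853)) = 1/(-21688 + 40279) = 1/18591 ≈ 5.3789e-5)
43398 + t = 43398 + 1/18591 = 806812219/18591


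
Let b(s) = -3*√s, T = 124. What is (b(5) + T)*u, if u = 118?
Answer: 14632 - 354*√5 ≈ 13840.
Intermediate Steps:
(b(5) + T)*u = (-3*√5 + 124)*118 = (124 - 3*√5)*118 = 14632 - 354*√5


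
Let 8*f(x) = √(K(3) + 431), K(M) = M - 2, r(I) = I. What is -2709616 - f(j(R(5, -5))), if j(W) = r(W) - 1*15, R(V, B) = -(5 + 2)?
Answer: -2709616 - 3*√3/2 ≈ -2.7096e+6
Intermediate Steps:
R(V, B) = -7 (R(V, B) = -1*7 = -7)
K(M) = -2 + M
j(W) = -15 + W (j(W) = W - 1*15 = W - 15 = -15 + W)
f(x) = 3*√3/2 (f(x) = √((-2 + 3) + 431)/8 = √(1 + 431)/8 = √432/8 = (12*√3)/8 = 3*√3/2)
-2709616 - f(j(R(5, -5))) = -2709616 - 3*√3/2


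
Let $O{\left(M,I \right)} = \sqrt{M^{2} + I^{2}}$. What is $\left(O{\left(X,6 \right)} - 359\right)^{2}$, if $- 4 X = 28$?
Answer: $\left(359 - \sqrt{85}\right)^{2} \approx 1.2235 \cdot 10^{5}$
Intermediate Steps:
$X = -7$ ($X = \left(- \frac{1}{4}\right) 28 = -7$)
$O{\left(M,I \right)} = \sqrt{I^{2} + M^{2}}$
$\left(O{\left(X,6 \right)} - 359\right)^{2} = \left(\sqrt{6^{2} + \left(-7\right)^{2}} - 359\right)^{2} = \left(\sqrt{36 + 49} - 359\right)^{2} = \left(\sqrt{85} - 359\right)^{2} = \left(-359 + \sqrt{85}\right)^{2}$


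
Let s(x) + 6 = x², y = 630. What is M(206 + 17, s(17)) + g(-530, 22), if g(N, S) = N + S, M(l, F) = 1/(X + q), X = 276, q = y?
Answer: -460247/906 ≈ -508.00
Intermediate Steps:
q = 630
s(x) = -6 + x²
M(l, F) = 1/906 (M(l, F) = 1/(276 + 630) = 1/906)
M(206 + 17, s(17)) + g(-530, 22) = 1/906 + (-530 + 22) = 1/906 - 508 = -460247/906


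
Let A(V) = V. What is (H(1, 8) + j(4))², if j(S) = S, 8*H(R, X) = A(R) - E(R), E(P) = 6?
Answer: 729/64 ≈ 11.391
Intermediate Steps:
H(R, X) = -¾ + R/8 (H(R, X) = (R - 1*6)/8 = (R - 6)/8 = (-6 + R)/8 = -¾ + R/8)
(H(1, 8) + j(4))² = ((-¾ + (⅛)*1) + 4)² = ((-¾ + ⅛) + 4)² = (-5/8 + 4)² = (27/8)² = 729/64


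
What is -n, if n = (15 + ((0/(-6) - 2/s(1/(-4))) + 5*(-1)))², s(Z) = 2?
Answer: -81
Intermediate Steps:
n = 81 (n = (15 + ((0/(-6) - 2/2) + 5*(-1)))² = (15 + ((0*(-⅙) - 2*½) - 5))² = (15 + ((0 - 1) - 5))² = (15 + (-1 - 5))² = (15 - 6)² = 9² = 81)
-n = -1*81 = -81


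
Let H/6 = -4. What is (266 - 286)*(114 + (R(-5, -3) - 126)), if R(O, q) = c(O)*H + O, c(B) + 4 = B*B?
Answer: 10420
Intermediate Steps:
c(B) = -4 + B² (c(B) = -4 + B*B = -4 + B²)
H = -24 (H = 6*(-4) = -24)
R(O, q) = 96 + O - 24*O² (R(O, q) = (-4 + O²)*(-24) + O = (96 - 24*O²) + O = 96 + O - 24*O²)
(266 - 286)*(114 + (R(-5, -3) - 126)) = (266 - 286)*(114 + ((96 - 5 - 24*(-5)²) - 126)) = -20*(114 + ((96 - 5 - 24*25) - 126)) = -20*(114 + ((96 - 5 - 600) - 126)) = -20*(114 + (-509 - 126)) = -20*(114 - 635) = -20*(-521) = 10420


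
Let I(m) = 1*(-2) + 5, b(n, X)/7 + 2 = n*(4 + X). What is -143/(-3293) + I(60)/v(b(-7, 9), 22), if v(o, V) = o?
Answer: 27738/714581 ≈ 0.038817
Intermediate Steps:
b(n, X) = -14 + 7*n*(4 + X) (b(n, X) = -14 + 7*(n*(4 + X)) = -14 + 7*n*(4 + X))
I(m) = 3 (I(m) = -2 + 5 = 3)
-143/(-3293) + I(60)/v(b(-7, 9), 22) = -143/(-3293) + 3/(-14 + 28*(-7) + 7*9*(-7)) = -143*(-1/3293) + 3/(-14 - 196 - 441) = 143/3293 + 3/(-651) = 143/3293 + 3*(-1/651) = 143/3293 - 1/217 = 27738/714581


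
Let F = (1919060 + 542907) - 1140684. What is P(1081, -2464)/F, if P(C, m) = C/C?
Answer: 1/1321283 ≈ 7.5684e-7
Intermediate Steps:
P(C, m) = 1
F = 1321283 (F = 2461967 - 1140684 = 1321283)
P(1081, -2464)/F = 1/1321283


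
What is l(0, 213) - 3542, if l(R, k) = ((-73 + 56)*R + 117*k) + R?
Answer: 21379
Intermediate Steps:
l(R, k) = -16*R + 117*k (l(R, k) = (-17*R + 117*k) + R = -16*R + 117*k)
l(0, 213) - 3542 = (-16*0 + 117*213) - 3542 = (0 + 24921) - 3542 = 24921 - 3542 = 21379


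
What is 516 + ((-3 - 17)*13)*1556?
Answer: -404044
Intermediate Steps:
516 + ((-3 - 17)*13)*1556 = 516 - 20*13*1556 = 516 - 260*1556 = 516 - 404560 = -404044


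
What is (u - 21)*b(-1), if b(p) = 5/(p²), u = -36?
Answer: -285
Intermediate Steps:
b(p) = 5/p²
(u - 21)*b(-1) = (-36 - 21)*(5/(-1)²) = -285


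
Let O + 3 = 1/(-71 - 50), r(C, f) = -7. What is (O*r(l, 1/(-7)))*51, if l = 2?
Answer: 129948/121 ≈ 1074.0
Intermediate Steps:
O = -364/121 (O = -3 + 1/(-71 - 50) = -3 + 1/(-121) = -3 - 1/121 = -364/121 ≈ -3.0083)
(O*r(l, 1/(-7)))*51 = -364/121*(-7)*51 = (2548/121)*51 = 129948/121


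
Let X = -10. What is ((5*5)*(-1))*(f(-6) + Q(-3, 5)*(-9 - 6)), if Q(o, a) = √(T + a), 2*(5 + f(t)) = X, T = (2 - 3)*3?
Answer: 250 + 375*√2 ≈ 780.33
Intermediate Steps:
T = -3 (T = -1*3 = -3)
f(t) = -10 (f(t) = -5 + (½)*(-10) = -5 - 5 = -10)
Q(o, a) = √(-3 + a)
((5*5)*(-1))*(f(-6) + Q(-3, 5)*(-9 - 6)) = ((5*5)*(-1))*(-10 + √(-3 + 5)*(-9 - 6)) = (25*(-1))*(-10 + √2*(-15)) = -25*(-10 - 15*√2) = 250 + 375*√2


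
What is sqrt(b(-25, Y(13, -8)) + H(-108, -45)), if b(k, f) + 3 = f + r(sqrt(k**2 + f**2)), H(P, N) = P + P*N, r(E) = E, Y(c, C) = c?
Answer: sqrt(4762 + sqrt(794)) ≈ 69.211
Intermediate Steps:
H(P, N) = P + N*P
b(k, f) = -3 + f + sqrt(f**2 + k**2) (b(k, f) = -3 + (f + sqrt(k**2 + f**2)) = -3 + (f + sqrt(f**2 + k**2)) = -3 + f + sqrt(f**2 + k**2))
sqrt(b(-25, Y(13, -8)) + H(-108, -45)) = sqrt((-3 + 13 + sqrt(13**2 + (-25)**2)) - 108*(1 - 45)) = sqrt((-3 + 13 + sqrt(169 + 625)) - 108*(-44)) = sqrt((-3 + 13 + sqrt(794)) + 4752) = sqrt((10 + sqrt(794)) + 4752) = sqrt(4762 + sqrt(794))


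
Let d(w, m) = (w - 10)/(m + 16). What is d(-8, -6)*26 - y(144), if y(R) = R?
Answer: -954/5 ≈ -190.80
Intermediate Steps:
d(w, m) = (-10 + w)/(16 + m)
d(-8, -6)*26 - y(144) = ((-10 - 8)/(16 - 6))*26 - 1*144 = (-18/10)*26 - 144 = ((⅒)*(-18))*26 - 144 = -9/5*26 - 144 = -234/5 - 144 = -954/5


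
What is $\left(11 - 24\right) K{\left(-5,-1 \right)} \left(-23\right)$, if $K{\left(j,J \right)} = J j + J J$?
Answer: $1794$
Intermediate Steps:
$K{\left(j,J \right)} = J^{2} + J j$ ($K{\left(j,J \right)} = J j + J^{2} = J^{2} + J j$)
$\left(11 - 24\right) K{\left(-5,-1 \right)} \left(-23\right) = \left(11 - 24\right) \left(- (-1 - 5)\right) \left(-23\right) = \left(11 - 24\right) \left(\left(-1\right) \left(-6\right)\right) \left(-23\right) = \left(-13\right) 6 \left(-23\right) = \left(-78\right) \left(-23\right) = 1794$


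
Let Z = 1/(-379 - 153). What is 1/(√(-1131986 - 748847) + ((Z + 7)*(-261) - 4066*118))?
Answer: -136308464908/65648666774407553 - 283024*I*√1880833/65648666774407553 ≈ -2.0763e-6 - 5.9125e-9*I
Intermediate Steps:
Z = -1/532 (Z = 1/(-532) = -1/532 ≈ -0.0018797)
1/(√(-1131986 - 748847) + ((Z + 7)*(-261) - 4066*118)) = 1/(√(-1131986 - 748847) + ((-1/532 + 7)*(-261) - 4066*118)) = 1/(√(-1880833) + ((3723/532)*(-261) - 479788)) = 1/(I*√1880833 + (-971703/532 - 479788)) = 1/(I*√1880833 - 256218919/532) = 1/(-256218919/532 + I*√1880833)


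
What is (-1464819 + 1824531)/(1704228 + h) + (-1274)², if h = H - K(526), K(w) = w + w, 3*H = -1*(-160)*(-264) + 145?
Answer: 8224829963044/5067433 ≈ 1.6231e+6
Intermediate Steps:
H = -42095/3 (H = (-1*(-160)*(-264) + 145)/3 = (160*(-264) + 145)/3 = (-42240 + 145)/3 = (⅓)*(-42095) = -42095/3 ≈ -14032.)
K(w) = 2*w
h = -45251/3 (h = -42095/3 - 2*526 = -42095/3 - 1*1052 = -42095/3 - 1052 = -45251/3 ≈ -15084.)
(-1464819 + 1824531)/(1704228 + h) + (-1274)² = (-1464819 + 1824531)/(1704228 - 45251/3) + (-1274)² = 359712/(5067433/3) + 1623076 = 359712*(3/5067433) + 1623076 = 1079136/5067433 + 1623076 = 8224829963044/5067433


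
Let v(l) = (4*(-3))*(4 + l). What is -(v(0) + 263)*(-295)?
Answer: 63425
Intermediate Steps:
v(l) = -48 - 12*l (v(l) = -12*(4 + l) = -48 - 12*l)
-(v(0) + 263)*(-295) = -((-48 - 12*0) + 263)*(-295) = -((-48 + 0) + 263)*(-295) = -(-48 + 263)*(-295) = -215*(-295) = -1*(-63425) = 63425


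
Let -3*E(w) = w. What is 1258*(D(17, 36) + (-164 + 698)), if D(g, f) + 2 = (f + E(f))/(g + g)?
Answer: 670144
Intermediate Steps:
E(w) = -w/3
D(g, f) = -2 + f/(3*g) (D(g, f) = -2 + (f - f/3)/(g + g) = -2 + (2*f/3)/((2*g)) = -2 + (2*f/3)*(1/(2*g)) = -2 + f/(3*g))
1258*(D(17, 36) + (-164 + 698)) = 1258*((-2 + (⅓)*36/17) + (-164 + 698)) = 1258*((-2 + (⅓)*36*(1/17)) + 534) = 1258*((-2 + 12/17) + 534) = 1258*(-22/17 + 534) = 1258*(9056/17) = 670144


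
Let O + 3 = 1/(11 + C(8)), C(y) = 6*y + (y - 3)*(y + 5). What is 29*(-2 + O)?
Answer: -17951/124 ≈ -144.77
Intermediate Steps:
C(y) = 6*y + (-3 + y)*(5 + y)
O = -371/124 (O = -3 + 1/(11 + (-15 + 8² + 8*8)) = -3 + 1/(11 + (-15 + 64 + 64)) = -3 + 1/(11 + 113) = -3 + 1/124 = -371/124 ≈ -2.9919)
29*(-2 + O) = 29*(-2 - 371/124) = 29*(-619/124) = -17951/124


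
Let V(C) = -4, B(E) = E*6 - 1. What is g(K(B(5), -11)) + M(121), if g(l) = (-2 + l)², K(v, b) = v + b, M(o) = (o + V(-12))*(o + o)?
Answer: 28570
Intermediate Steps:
B(E) = -1 + 6*E (B(E) = 6*E - 1 = -1 + 6*E)
M(o) = 2*o*(-4 + o) (M(o) = (o - 4)*(o + o) = (-4 + o)*(2*o) = 2*o*(-4 + o))
K(v, b) = b + v
g(K(B(5), -11)) + M(121) = (-2 + (-11 + (-1 + 6*5)))² + 2*121*(-4 + 121) = (-2 + (-11 + (-1 + 30)))² + 2*121*117 = (-2 + (-11 + 29))² + 28314 = (-2 + 18)² + 28314 = 16² + 28314 = 256 + 28314 = 28570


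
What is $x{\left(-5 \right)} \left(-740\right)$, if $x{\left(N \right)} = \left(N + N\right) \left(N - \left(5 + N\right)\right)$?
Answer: $-37000$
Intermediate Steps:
$x{\left(N \right)} = - 10 N$ ($x{\left(N \right)} = 2 N \left(-5\right) = - 10 N$)
$x{\left(-5 \right)} \left(-740\right) = \left(-10\right) \left(-5\right) \left(-740\right) = 50 \left(-740\right) = -37000$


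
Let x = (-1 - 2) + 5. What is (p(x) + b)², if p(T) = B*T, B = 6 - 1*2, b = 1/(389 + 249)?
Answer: 26061025/407044 ≈ 64.025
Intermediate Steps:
x = 2 (x = -3 + 5 = 2)
b = 1/638 ≈ 0.0015674
B = 4 (B = 6 - 2 = 4)
p(T) = 4*T
(p(x) + b)² = (4*2 + 1/638)² = (8 + 1/638)² = (5105/638)² = 26061025/407044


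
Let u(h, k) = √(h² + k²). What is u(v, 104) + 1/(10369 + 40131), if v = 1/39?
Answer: 1/50500 + √16451137/39 ≈ 104.00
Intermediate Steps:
v = 1/39 ≈ 0.025641
u(v, 104) + 1/(10369 + 40131) = √((1/39)² + 104²) + 1/(10369 + 40131) = √(1/1521 + 10816) + 1/50500 = √(16451137/1521) + 1/50500 = √16451137/39 + 1/50500 = 1/50500 + √16451137/39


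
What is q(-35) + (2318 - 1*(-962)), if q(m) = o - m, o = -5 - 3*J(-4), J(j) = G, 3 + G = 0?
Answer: 3319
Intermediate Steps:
G = -3 (G = -3 + 0 = -3)
J(j) = -3
o = 4 (o = -5 - 3*(-3) = -5 + 9 = 4)
q(m) = 4 - m
q(-35) + (2318 - 1*(-962)) = (4 - 1*(-35)) + (2318 - 1*(-962)) = (4 + 35) + (2318 + 962) = 39 + 3280 = 3319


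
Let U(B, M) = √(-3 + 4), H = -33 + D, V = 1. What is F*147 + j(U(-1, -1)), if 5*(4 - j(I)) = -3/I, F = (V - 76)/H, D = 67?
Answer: -54343/170 ≈ -319.66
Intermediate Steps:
H = 34 (H = -33 + 67 = 34)
U(B, M) = 1 (U(B, M) = √1 = 1)
F = -75/34 (F = (1 - 76)/34 = -75*1/34 = -75/34 ≈ -2.2059)
j(I) = 4 + 3/(5*I) (j(I) = 4 - (-3)/(5*I) = 4 + 3/(5*I))
F*147 + j(U(-1, -1)) = -75/34*147 + (4 + (⅗)/1) = -11025/34 + (4 + (⅗)*1) = -11025/34 + (4 + ⅗) = -11025/34 + 23/5 = -54343/170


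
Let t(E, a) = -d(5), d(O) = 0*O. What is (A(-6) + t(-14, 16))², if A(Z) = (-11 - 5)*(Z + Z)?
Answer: 36864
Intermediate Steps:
d(O) = 0
t(E, a) = 0 (t(E, a) = -1*0 = 0)
A(Z) = -32*Z
(A(-6) + t(-14, 16))² = (-32*(-6) + 0)² = (192 + 0)² = 192² = 36864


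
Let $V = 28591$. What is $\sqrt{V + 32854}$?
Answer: $\sqrt{61445} \approx 247.88$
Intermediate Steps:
$\sqrt{V + 32854} = \sqrt{28591 + 32854} = \sqrt{61445}$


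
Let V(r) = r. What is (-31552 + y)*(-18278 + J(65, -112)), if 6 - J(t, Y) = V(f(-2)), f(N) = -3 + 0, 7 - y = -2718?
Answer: 526640463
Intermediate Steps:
y = 2725 (y = 7 - 1*(-2718) = 7 + 2718 = 2725)
f(N) = -3
J(t, Y) = 9 (J(t, Y) = 6 - 1*(-3) = 6 + 3 = 9)
(-31552 + y)*(-18278 + J(65, -112)) = (-31552 + 2725)*(-18278 + 9) = -28827*(-18269) = 526640463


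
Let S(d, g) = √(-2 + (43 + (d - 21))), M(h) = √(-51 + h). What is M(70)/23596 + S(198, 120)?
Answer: √218 + √19/23596 ≈ 14.765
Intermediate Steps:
S(d, g) = √(20 + d) (S(d, g) = √(-2 + (43 + (-21 + d))) = √(-2 + (22 + d)) = √(20 + d))
M(70)/23596 + S(198, 120) = √(-51 + 70)/23596 + √(20 + 198) = √19*(1/23596) + √218 = √19/23596 + √218 = √218 + √19/23596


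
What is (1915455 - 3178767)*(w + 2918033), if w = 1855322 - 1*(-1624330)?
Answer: -8082272232720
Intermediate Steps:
w = 3479652 (w = 1855322 + 1624330 = 3479652)
(1915455 - 3178767)*(w + 2918033) = (1915455 - 3178767)*(3479652 + 2918033) = -1263312*6397685 = -8082272232720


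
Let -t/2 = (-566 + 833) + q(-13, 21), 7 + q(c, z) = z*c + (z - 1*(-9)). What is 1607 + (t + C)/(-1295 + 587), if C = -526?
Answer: 284579/177 ≈ 1607.8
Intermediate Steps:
q(c, z) = 2 + z + c*z (q(c, z) = -7 + (z*c + (z - 1*(-9))) = -7 + (c*z + (z + 9)) = -7 + (c*z + (9 + z)) = -7 + (9 + z + c*z) = 2 + z + c*z)
t = -34 (t = -2*((-566 + 833) + (2 + 21 - 13*21)) = -2*(267 + (2 + 21 - 273)) = -2*(267 - 250) = -2*17 = -34)
1607 + (t + C)/(-1295 + 587) = 1607 + (-34 - 526)/(-1295 + 587) = 1607 - 560/(-708) = 1607 - 560*(-1/708) = 1607 + 140/177 = 284579/177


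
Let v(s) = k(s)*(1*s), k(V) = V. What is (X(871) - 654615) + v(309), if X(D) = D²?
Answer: 199507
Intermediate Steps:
v(s) = s² (v(s) = s*(1*s) = s*s = s²)
(X(871) - 654615) + v(309) = (871² - 654615) + 309² = (758641 - 654615) + 95481 = 104026 + 95481 = 199507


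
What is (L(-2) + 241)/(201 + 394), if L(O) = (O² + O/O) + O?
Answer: 244/595 ≈ 0.41008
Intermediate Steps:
L(O) = 1 + O + O² (L(O) = (O² + 1) + O = (1 + O²) + O = 1 + O + O²)
(L(-2) + 241)/(201 + 394) = ((1 - 2 + (-2)²) + 241)/(201 + 394) = ((1 - 2 + 4) + 241)/595 = (3 + 241)*(1/595) = 244*(1/595) = 244/595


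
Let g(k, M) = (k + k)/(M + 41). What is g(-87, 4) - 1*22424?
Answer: -336418/15 ≈ -22428.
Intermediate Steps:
g(k, M) = 2*k/(41 + M) (g(k, M) = (2*k)/(41 + M) = 2*k/(41 + M))
g(-87, 4) - 1*22424 = 2*(-87)/(41 + 4) - 1*22424 = 2*(-87)/45 - 22424 = 2*(-87)*(1/45) - 22424 = -58/15 - 22424 = -336418/15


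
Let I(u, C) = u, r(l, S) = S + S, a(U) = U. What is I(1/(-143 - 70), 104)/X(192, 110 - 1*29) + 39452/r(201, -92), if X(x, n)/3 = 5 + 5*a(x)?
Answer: -6081871051/28365210 ≈ -214.41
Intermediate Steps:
r(l, S) = 2*S
X(x, n) = 15 + 15*x (X(x, n) = 3*(5 + 5*x) = 15 + 15*x)
I(1/(-143 - 70), 104)/X(192, 110 - 1*29) + 39452/r(201, -92) = 1/((-143 - 70)*(15 + 15*192)) + 39452/((2*(-92))) = 1/((-213)*(15 + 2880)) + 39452/(-184) = -1/213/2895 + 39452*(-1/184) = -1/213*1/2895 - 9863/46 = -1/616635 - 9863/46 = -6081871051/28365210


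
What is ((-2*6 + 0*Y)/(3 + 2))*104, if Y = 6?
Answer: -1248/5 ≈ -249.60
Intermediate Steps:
((-2*6 + 0*Y)/(3 + 2))*104 = ((-2*6 + 0*6)/(3 + 2))*104 = ((-12 + 0)/5)*104 = -12*⅕*104 = -12/5*104 = -1248/5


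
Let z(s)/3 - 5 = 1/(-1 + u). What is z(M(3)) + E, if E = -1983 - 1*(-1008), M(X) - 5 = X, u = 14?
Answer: -12477/13 ≈ -959.77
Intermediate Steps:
M(X) = 5 + X
z(s) = 198/13 (z(s) = 15 + 3/(-1 + 14) = 15 + 3/13 = 198/13)
E = -975 (E = -1983 + 1008 = -975)
z(M(3)) + E = 198/13 - 975 = -12477/13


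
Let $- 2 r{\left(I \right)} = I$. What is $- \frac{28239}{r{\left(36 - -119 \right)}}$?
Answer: $\frac{56478}{155} \approx 364.37$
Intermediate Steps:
$r{\left(I \right)} = - \frac{I}{2}$
$- \frac{28239}{r{\left(36 - -119 \right)}} = - \frac{28239}{\left(- \frac{1}{2}\right) \left(36 - -119\right)} = - \frac{28239}{\left(- \frac{1}{2}\right) \left(36 + 119\right)} = - \frac{28239}{\left(- \frac{1}{2}\right) 155} = - \frac{28239}{- \frac{155}{2}} = \left(-28239\right) \left(- \frac{2}{155}\right) = \frac{56478}{155}$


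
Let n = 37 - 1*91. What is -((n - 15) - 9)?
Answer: 78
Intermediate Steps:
n = -54 (n = 37 - 91 = -54)
-((n - 15) - 9) = -((-54 - 15) - 9) = -(-69 - 9) = -1*(-78) = 78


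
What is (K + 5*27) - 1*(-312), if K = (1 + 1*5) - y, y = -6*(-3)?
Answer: 435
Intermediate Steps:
y = 18
K = -12 (K = (1 + 1*5) - 1*18 = (1 + 5) - 18 = 6 - 18 = -12)
(K + 5*27) - 1*(-312) = (-12 + 5*27) - 1*(-312) = (-12 + 135) + 312 = 123 + 312 = 435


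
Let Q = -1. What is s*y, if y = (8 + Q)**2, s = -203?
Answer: -9947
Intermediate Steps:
y = 49 (y = (8 - 1)**2 = 7**2 = 49)
s*y = -203*49 = -9947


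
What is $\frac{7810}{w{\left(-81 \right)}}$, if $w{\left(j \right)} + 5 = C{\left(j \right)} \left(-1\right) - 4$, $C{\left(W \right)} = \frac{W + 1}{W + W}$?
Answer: $- \frac{632610}{769} \approx -822.64$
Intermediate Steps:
$C{\left(W \right)} = \frac{1 + W}{2 W}$
$w{\left(j \right)} = -9 - \frac{1 + j}{2 j}$ ($w{\left(j \right)} = -5 + \left(\frac{1 + j}{2 j} \left(-1\right) - 4\right) = -5 - \left(4 + \frac{1 + j}{2 j}\right) = -9 - \frac{1 + j}{2 j}$)
$\frac{7810}{w{\left(-81 \right)}} = \frac{7810}{\frac{1}{2} \frac{1}{-81} \left(-1 - -1539\right)} = \frac{7810}{\frac{1}{2} \left(- \frac{1}{81}\right) \left(-1 + 1539\right)} = \frac{7810}{\frac{1}{2} \left(- \frac{1}{81}\right) 1538} = \frac{7810}{- \frac{769}{81}} = 7810 \left(- \frac{81}{769}\right) = - \frac{632610}{769}$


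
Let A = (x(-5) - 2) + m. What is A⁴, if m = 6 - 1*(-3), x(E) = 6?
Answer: 28561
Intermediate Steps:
m = 9 (m = 6 + 3 = 9)
A = 13 (A = (6 - 2) + 9 = 4 + 9 = 13)
A⁴ = 13⁴ = 28561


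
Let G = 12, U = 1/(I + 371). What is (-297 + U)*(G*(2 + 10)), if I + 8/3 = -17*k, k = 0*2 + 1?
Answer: -22538520/527 ≈ -42768.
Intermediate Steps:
k = 1 (k = 0 + 1 = 1)
I = -59/3 (I = -8/3 - 17*1 = -8/3 - 17 = -59/3 ≈ -19.667)
U = 3/1054 (U = 1/(-59/3 + 371) = 1/(1054/3) = 3/1054 ≈ 0.0028463)
(-297 + U)*(G*(2 + 10)) = (-297 + 3/1054)*(12*(2 + 10)) = -1878210*12/527 = -313035/1054*144 = -22538520/527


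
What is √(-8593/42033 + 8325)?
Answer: 2*√3677006194089/42033 ≈ 91.240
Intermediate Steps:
√(-8593/42033 + 8325) = √(349916132/42033) = 2*√3677006194089/42033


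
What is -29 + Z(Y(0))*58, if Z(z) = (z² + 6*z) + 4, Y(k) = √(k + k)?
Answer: 203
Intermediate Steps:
Y(k) = √2*√k (Y(k) = √(2*k) = √2*√k)
Z(z) = 4 + z² + 6*z
-29 + Z(Y(0))*58 = -29 + (4 + (√2*√0)² + 6*(√2*√0))*58 = -29 + (4 + (√2*0)² + 6*(√2*0))*58 = -29 + (4 + 0² + 6*0)*58 = -29 + (4 + 0 + 0)*58 = -29 + 4*58 = -29 + 232 = 203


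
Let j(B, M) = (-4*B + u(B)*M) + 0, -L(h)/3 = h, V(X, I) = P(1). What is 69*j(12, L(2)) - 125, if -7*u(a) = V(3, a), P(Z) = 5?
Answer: -21989/7 ≈ -3141.3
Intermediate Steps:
V(X, I) = 5
L(h) = -3*h
u(a) = -5/7 (u(a) = -⅐*5 = -5/7)
j(B, M) = -4*B - 5*M/7 (j(B, M) = (-4*B - 5*M/7) + 0 = -4*B - 5*M/7)
69*j(12, L(2)) - 125 = 69*(-4*12 - (-15)*2/7) - 125 = 69*(-48 - 5/7*(-6)) - 125 = 69*(-48 + 30/7) - 125 = 69*(-306/7) - 125 = -21114/7 - 125 = -21989/7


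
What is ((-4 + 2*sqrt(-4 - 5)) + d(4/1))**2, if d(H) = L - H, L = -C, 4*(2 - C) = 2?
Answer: 217/4 - 114*I ≈ 54.25 - 114.0*I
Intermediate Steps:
C = 3/2 (C = 2 - 1/4*2 = 2 - 1/2 = 3/2 ≈ 1.5000)
L = -3/2 (L = -1*3/2 = -3/2 ≈ -1.5000)
d(H) = -3/2 - H
((-4 + 2*sqrt(-4 - 5)) + d(4/1))**2 = ((-4 + 2*sqrt(-4 - 5)) + (-3/2 - 4/1))**2 = ((-4 + 2*sqrt(-9)) + (-3/2 - 4))**2 = ((-4 + 2*(3*I)) + (-3/2 - 1*4))**2 = ((-4 + 6*I) + (-3/2 - 4))**2 = ((-4 + 6*I) - 11/2)**2 = (-19/2 + 6*I)**2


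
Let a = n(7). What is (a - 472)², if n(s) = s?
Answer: 216225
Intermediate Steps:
a = 7
(a - 472)² = (7 - 472)² = (-465)² = 216225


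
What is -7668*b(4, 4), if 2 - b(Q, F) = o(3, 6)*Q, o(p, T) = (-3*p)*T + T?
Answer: -1487592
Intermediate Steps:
o(p, T) = T - 3*T*p (o(p, T) = -3*T*p + T = T - 3*T*p)
b(Q, F) = 2 + 48*Q (b(Q, F) = 2 - 6*(1 - 3*3)*Q = 2 - 6*(1 - 9)*Q = 2 - 6*(-8)*Q = 2 - (-48)*Q = 2 + 48*Q)
-7668*b(4, 4) = -7668*(2 + 48*4) = -7668*(2 + 192) = -7668*194 = -1487592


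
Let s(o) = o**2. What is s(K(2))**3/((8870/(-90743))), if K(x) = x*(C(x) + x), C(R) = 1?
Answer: -2116852704/4435 ≈ -4.7731e+5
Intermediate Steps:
K(x) = x*(1 + x)
s(K(2))**3/((8870/(-90743))) = ((2*(1 + 2))**2)**3/((8870/(-90743))) = ((2*3)**2)**3/((8870*(-1/90743))) = (6**2)**3/(-8870/90743) = 36**3*(-90743/8870) = 46656*(-90743/8870) = -2116852704/4435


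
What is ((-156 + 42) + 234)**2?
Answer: 14400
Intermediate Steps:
((-156 + 42) + 234)**2 = (-114 + 234)**2 = 120**2 = 14400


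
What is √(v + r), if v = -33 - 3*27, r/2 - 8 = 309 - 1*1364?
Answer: 4*I*√138 ≈ 46.989*I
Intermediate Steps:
r = -2094 (r = 16 + 2*(309 - 1*1364) = 16 + 2*(309 - 1364) = 16 + 2*(-1055) = 16 - 2110 = -2094)
v = -114 (v = -33 - 81 = -114)
√(v + r) = √(-114 - 2094) = √(-2208) = 4*I*√138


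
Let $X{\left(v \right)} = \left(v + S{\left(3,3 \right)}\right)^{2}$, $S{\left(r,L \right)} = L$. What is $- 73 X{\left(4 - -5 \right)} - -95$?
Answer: $-10417$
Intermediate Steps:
$X{\left(v \right)} = \left(3 + v\right)^{2}$ ($X{\left(v \right)} = \left(v + 3\right)^{2} = \left(3 + v\right)^{2}$)
$- 73 X{\left(4 - -5 \right)} - -95 = - 73 \left(3 + \left(4 - -5\right)\right)^{2} - -95 = - 73 \left(3 + \left(4 + 5\right)\right)^{2} + 95 = - 73 \left(3 + 9\right)^{2} + 95 = - 73 \cdot 12^{2} + 95 = \left(-73\right) 144 + 95 = -10512 + 95 = -10417$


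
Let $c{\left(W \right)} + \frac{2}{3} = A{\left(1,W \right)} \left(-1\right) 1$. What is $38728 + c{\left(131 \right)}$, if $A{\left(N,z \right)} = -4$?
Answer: $\frac{116194}{3} \approx 38731.0$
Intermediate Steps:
$c{\left(W \right)} = \frac{10}{3}$ ($c{\left(W \right)} = - \frac{2}{3} + \left(-4\right) \left(-1\right) 1 = - \frac{2}{3} + 4 \cdot 1 = - \frac{2}{3} + 4 = \frac{10}{3}$)
$38728 + c{\left(131 \right)} = 38728 + \frac{10}{3} = \frac{116194}{3}$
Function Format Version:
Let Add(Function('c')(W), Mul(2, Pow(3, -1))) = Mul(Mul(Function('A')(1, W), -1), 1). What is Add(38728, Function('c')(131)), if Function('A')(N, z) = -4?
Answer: Rational(116194, 3) ≈ 38731.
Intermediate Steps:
Function('c')(W) = Rational(10, 3) (Function('c')(W) = Add(Rational(-2, 3), Mul(Mul(-4, -1), 1)) = Add(Rational(-2, 3), Mul(4, 1)) = Add(Rational(-2, 3), 4) = Rational(10, 3))
Add(38728, Function('c')(131)) = Add(38728, Rational(10, 3)) = Rational(116194, 3)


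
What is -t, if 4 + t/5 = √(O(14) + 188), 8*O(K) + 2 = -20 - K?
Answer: 20 - 5*√734/2 ≈ -47.731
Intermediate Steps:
O(K) = -11/4 - K/8 (O(K) = -¼ + (-20 - K)/8 = -¼ + (-5/2 - K/8) = -11/4 - K/8)
t = -20 + 5*√734/2 (t = -20 + 5*√((-11/4 - ⅛*14) + 188) = -20 + 5*√((-11/4 - 7/4) + 188) = -20 + 5*√(-9/2 + 188) = -20 + 5*√(367/2) = -20 + 5*(√734/2) = -20 + 5*√734/2 ≈ 47.731)
-t = -(-20 + 5*√734/2) = 20 - 5*√734/2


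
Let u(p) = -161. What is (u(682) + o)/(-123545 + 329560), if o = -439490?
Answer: -439651/206015 ≈ -2.1341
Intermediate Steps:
(u(682) + o)/(-123545 + 329560) = (-161 - 439490)/(-123545 + 329560) = -439651/206015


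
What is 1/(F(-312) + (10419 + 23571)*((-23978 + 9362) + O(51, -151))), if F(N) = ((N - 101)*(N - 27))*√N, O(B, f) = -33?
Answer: -27662195/13773886347231966 - 46669*I*√78/41321659041695898 ≈ -2.0083e-9 - 9.9747e-12*I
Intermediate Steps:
F(N) = √N*(-101 + N)*(-27 + N) (F(N) = ((-101 + N)*(-27 + N))*√N = √N*(-101 + N)*(-27 + N))
1/(F(-312) + (10419 + 23571)*((-23978 + 9362) + O(51, -151))) = 1/(√(-312)*(2727 + (-312)² - 128*(-312)) + (10419 + 23571)*((-23978 + 9362) - 33)) = 1/((2*I*√78)*(2727 + 97344 + 39936) + 33990*(-14616 - 33)) = 1/((2*I*√78)*140007 + 33990*(-14649)) = 1/(280014*I*√78 - 497919510) = 1/(-497919510 + 280014*I*√78)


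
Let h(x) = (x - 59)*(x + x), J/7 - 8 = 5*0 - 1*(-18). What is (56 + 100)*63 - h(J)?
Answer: -34944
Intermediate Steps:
J = 182 (J = 56 + 7*(5*0 - 1*(-18)) = 56 + 7*(0 + 18) = 56 + 7*18 = 56 + 126 = 182)
h(x) = 2*x*(-59 + x) (h(x) = (-59 + x)*(2*x) = 2*x*(-59 + x))
(56 + 100)*63 - h(J) = (56 + 100)*63 - 2*182*(-59 + 182) = 156*63 - 2*182*123 = 9828 - 1*44772 = 9828 - 44772 = -34944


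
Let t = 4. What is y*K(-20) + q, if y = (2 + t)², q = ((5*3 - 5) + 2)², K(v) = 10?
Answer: 504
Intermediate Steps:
q = 144 (q = ((15 - 5) + 2)² = (10 + 2)² = 12² = 144)
y = 36 (y = (2 + 4)² = 6² = 36)
y*K(-20) + q = 36*10 + 144 = 360 + 144 = 504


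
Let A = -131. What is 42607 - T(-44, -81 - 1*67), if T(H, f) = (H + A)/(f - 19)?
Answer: 7115194/167 ≈ 42606.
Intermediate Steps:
T(H, f) = (-131 + H)/(-19 + f) (T(H, f) = (H - 131)/(f - 19) = (-131 + H)/(-19 + f))
42607 - T(-44, -81 - 1*67) = 42607 - (-131 - 44)/(-19 + (-81 - 1*67)) = 42607 - (-175)/(-19 + (-81 - 67)) = 42607 - (-175)/(-19 - 148) = 42607 - (-175)/(-167) = 42607 - (-1)*(-175)/167 = 42607 - 1*175/167 = 42607 - 175/167 = 7115194/167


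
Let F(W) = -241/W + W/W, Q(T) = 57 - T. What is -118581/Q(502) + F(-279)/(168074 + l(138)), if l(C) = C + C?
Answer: 8568781997/32156145 ≈ 266.47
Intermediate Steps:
l(C) = 2*C
F(W) = 1 - 241/W (F(W) = -241/W + 1 = 1 - 241/W)
-118581/Q(502) + F(-279)/(168074 + l(138)) = -118581/(57 - 1*502) + ((-241 - 279)/(-279))/(168074 + 2*138) = -118581/(57 - 502) + (-1/279*(-520))/(168074 + 276) = -118581/(-445) + (520/279)/168350 = -118581*(-1/445) + (520/279)*(1/168350) = 118581/445 + 4/361305 = 8568781997/32156145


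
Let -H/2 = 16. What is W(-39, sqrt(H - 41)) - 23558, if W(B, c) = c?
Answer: -23558 + I*sqrt(73) ≈ -23558.0 + 8.544*I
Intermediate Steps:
H = -32 (H = -2*16 = -32)
W(-39, sqrt(H - 41)) - 23558 = sqrt(-32 - 41) - 23558 = sqrt(-73) - 23558 = I*sqrt(73) - 23558 = -23558 + I*sqrt(73)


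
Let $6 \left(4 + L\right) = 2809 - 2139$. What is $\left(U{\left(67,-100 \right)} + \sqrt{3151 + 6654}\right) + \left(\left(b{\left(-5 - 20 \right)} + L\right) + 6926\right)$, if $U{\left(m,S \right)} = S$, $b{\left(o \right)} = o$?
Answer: $\frac{20726}{3} + \sqrt{9805} \approx 7007.7$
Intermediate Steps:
$L = \frac{323}{3}$ ($L = -4 + \frac{2809 - 2139}{6} = -4 + \frac{1}{6} \cdot 670 = -4 + \frac{335}{3} = \frac{323}{3} \approx 107.67$)
$\left(U{\left(67,-100 \right)} + \sqrt{3151 + 6654}\right) + \left(\left(b{\left(-5 - 20 \right)} + L\right) + 6926\right) = \left(-100 + \sqrt{3151 + 6654}\right) + \left(\left(\left(-5 - 20\right) + \frac{323}{3}\right) + 6926\right) = \left(-100 + \sqrt{9805}\right) + \left(\left(-25 + \frac{323}{3}\right) + 6926\right) = \left(-100 + \sqrt{9805}\right) + \left(\frac{248}{3} + 6926\right) = \left(-100 + \sqrt{9805}\right) + \frac{21026}{3} = \frac{20726}{3} + \sqrt{9805}$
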